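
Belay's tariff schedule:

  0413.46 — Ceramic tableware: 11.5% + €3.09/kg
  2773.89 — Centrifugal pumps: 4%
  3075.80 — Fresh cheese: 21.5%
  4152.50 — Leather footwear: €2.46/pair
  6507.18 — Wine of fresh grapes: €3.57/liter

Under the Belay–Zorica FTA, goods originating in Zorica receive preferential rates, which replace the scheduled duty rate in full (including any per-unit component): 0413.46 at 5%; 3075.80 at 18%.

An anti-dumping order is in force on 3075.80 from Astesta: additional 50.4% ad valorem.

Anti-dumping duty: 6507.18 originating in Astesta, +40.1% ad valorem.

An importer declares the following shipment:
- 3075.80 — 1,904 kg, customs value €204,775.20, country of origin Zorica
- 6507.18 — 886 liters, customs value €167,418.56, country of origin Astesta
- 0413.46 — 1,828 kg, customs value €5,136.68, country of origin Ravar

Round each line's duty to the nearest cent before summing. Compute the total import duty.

Line 1 (3075.80, Zorica, 1,904 kg, €204,775.20):
Base rate for 3075.80 is 21.5%.
Origin Zorica qualifies under the Belay–Zorica agreement and 3075.80 is covered: preferential rate 18% applies instead.
The additional-duty order on 3075.80 targets Astesta, not Zorica; it does not apply.
Duty = €204,775.20 × 18% = €36,859.54.
Line 2 (6507.18, Astesta, 886 liters, €167,418.56):
Base rate for 6507.18 is €3.57/liter.
Additional duty on 6507.18 from Astesta: +40.1% ad valorem. Applied ad valorem rate = 40.1%.
Duty = €167,418.56 × 40.1% + 886 × €3.57 = €70,297.86.
Line 3 (0413.46, Ravar, 1,828 kg, €5,136.68):
Base rate for 0413.46 is 11.5% + €3.09/kg.
0413.46 has an FTA preferential rate, but origin Ravar is not Zorica; base rate stands.
Duty = €5,136.68 × 11.5% + 1,828 × €3.09 = €6,239.24.
Total = €36,859.54 + €70,297.86 + €6,239.24 = €113,396.64.

€113,396.64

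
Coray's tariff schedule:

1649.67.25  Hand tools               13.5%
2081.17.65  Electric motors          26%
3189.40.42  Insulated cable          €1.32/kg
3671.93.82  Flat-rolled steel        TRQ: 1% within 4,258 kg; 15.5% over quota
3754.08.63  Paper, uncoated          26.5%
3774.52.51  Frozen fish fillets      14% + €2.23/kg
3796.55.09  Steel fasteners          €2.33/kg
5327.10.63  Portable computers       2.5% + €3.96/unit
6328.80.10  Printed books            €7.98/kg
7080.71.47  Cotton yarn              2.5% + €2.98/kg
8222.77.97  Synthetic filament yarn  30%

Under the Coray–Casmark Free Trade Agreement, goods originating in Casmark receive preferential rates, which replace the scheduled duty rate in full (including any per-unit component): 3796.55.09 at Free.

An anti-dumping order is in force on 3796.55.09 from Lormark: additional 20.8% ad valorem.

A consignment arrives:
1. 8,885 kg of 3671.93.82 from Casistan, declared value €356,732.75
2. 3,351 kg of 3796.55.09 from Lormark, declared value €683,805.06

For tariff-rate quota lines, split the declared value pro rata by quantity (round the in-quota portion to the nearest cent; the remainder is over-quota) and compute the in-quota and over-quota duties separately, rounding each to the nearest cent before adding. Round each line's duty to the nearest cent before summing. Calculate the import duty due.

Line 1 (3671.93.82, Casistan, 8,885 kg, €356,732.75):
Code 3671.93.82 is under a tariff-rate quota (threshold 4,258 kg). In-quota: 4,258 kg at 1%; over-quota: 4,627 kg at 15.5%.
Pro-rata value split: in-quota = €356,732.75 × 4,258/8,885 = €170,958.70; over-quota = €356,732.75 − €170,958.70 = €185,774.05.
In-quota duty = €170,958.70 × 1% = €1,709.59. Over-quota duty = €185,774.05 × 15.5% = €28,794.98.
Line duty = €1,709.59 + €28,794.98 = €30,504.57.
Line 2 (3796.55.09, Lormark, 3,351 kg, €683,805.06):
Base rate for 3796.55.09 is €2.33/kg.
3796.55.09 has an FTA preferential rate, but origin Lormark is not Casmark; base rate stands.
Additional duty on 3796.55.09 from Lormark: +20.8% ad valorem. Applied ad valorem rate = 20.8%.
Duty = €683,805.06 × 20.8% + 3,351 × €2.33 = €150,039.28.
Total = €30,504.57 + €150,039.28 = €180,543.85.

€180,543.85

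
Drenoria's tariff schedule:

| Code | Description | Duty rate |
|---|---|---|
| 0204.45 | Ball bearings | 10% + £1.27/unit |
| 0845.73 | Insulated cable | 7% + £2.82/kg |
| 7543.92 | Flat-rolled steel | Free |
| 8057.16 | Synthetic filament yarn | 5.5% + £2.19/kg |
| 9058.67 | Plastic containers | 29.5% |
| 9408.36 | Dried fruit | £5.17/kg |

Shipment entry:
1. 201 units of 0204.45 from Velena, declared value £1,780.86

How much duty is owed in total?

£433.36

Line 1 (0204.45, Velena, 201 units, £1,780.86):
Base rate for 0204.45 is 10% + £1.27/unit.
Duty = £1,780.86 × 10% + 201 × £1.27 = £433.36.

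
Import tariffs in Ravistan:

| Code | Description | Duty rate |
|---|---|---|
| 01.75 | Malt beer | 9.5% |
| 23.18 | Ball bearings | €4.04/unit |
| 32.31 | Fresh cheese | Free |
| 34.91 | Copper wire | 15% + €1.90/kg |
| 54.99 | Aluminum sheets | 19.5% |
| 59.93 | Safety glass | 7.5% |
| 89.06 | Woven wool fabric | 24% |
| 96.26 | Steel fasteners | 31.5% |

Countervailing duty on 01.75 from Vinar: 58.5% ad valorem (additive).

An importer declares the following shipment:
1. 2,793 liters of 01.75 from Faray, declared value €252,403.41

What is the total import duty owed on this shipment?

€23,978.32

Line 1 (01.75, Faray, 2,793 liters, €252,403.41):
Base rate for 01.75 is 9.5%.
The additional-duty order on 01.75 targets Vinar, not Faray; it does not apply.
Duty = €252,403.41 × 9.5% = €23,978.32.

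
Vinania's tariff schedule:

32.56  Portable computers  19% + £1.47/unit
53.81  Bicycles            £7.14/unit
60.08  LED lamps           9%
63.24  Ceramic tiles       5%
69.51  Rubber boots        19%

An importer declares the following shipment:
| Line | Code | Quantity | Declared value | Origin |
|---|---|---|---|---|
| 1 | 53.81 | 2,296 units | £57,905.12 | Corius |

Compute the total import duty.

Line 1 (53.81, Corius, 2,296 units, £57,905.12):
Base rate for 53.81 is £7.14/unit.
Duty = 2,296 × £7.14 = £16,393.44.

£16,393.44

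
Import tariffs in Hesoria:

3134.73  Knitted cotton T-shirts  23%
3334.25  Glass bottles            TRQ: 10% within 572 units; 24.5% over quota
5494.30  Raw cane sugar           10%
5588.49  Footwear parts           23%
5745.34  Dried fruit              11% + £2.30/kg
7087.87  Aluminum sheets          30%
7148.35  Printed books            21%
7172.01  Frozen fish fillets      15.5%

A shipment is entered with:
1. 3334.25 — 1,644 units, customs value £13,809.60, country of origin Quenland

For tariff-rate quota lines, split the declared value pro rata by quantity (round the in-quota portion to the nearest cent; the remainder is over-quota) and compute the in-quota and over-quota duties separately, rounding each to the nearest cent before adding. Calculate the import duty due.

Line 1 (3334.25, Quenland, 1,644 units, £13,809.60):
Code 3334.25 is under a tariff-rate quota (threshold 572 units). In-quota: 572 units at 10%; over-quota: 1,072 units at 24.5%.
Pro-rata value split: in-quota = £13,809.60 × 572/1,644 = £4,804.80; over-quota = £13,809.60 − £4,804.80 = £9,004.80.
In-quota duty = £4,804.80 × 10% = £480.48. Over-quota duty = £9,004.80 × 24.5% = £2,206.18.
Line duty = £480.48 + £2,206.18 = £2,686.66.

£2,686.66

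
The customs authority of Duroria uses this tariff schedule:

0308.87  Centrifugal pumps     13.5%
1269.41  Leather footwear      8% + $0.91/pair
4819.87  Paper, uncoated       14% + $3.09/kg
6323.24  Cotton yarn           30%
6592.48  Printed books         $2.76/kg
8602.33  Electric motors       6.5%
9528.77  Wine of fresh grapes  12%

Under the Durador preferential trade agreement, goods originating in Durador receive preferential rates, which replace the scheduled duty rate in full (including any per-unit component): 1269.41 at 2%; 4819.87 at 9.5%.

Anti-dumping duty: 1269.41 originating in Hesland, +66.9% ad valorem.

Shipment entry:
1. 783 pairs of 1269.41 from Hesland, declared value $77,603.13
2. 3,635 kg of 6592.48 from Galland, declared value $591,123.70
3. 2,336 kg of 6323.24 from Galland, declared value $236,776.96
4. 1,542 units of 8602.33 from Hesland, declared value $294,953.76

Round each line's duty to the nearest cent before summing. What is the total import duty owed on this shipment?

$159,074.95

Line 1 (1269.41, Hesland, 783 pairs, $77,603.13):
Base rate for 1269.41 is 8% + $0.91/pair.
1269.41 has an FTA preferential rate, but origin Hesland is not Durador; base rate stands.
Additional duty on 1269.41 from Hesland: +66.9%. Applied ad valorem rate: 8% + 66.9% = 74.9%.
Duty = $77,603.13 × 74.9% + 783 × $0.91 = $58,837.27.
Line 2 (6592.48, Galland, 3,635 kg, $591,123.70):
Base rate for 6592.48 is $2.76/kg.
Duty = 3,635 × $2.76 = $10,032.60.
Line 3 (6323.24, Galland, 2,336 kg, $236,776.96):
Base rate for 6323.24 is 30%.
Duty = $236,776.96 × 30% = $71,033.09.
Line 4 (8602.33, Hesland, 1,542 units, $294,953.76):
Base rate for 8602.33 is 6.5%.
Duty = $294,953.76 × 6.5% = $19,171.99.
Total = $58,837.27 + $10,032.60 + $71,033.09 + $19,171.99 = $159,074.95.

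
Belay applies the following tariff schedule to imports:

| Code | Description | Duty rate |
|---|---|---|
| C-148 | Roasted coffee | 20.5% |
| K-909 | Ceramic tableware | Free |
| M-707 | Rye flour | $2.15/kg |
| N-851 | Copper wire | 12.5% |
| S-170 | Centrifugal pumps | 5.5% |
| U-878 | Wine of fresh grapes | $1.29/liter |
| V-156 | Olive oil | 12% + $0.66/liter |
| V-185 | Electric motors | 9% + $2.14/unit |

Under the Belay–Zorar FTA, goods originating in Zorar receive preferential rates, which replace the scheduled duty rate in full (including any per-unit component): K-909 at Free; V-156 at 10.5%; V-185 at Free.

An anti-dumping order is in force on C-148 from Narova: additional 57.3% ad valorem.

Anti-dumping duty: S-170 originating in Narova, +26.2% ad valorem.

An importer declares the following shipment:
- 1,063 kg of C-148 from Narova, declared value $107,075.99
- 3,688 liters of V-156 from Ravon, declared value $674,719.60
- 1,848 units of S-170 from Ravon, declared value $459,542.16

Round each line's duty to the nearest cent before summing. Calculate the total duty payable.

$191,980.37

Line 1 (C-148, Narova, 1,063 kg, $107,075.99):
Base rate for C-148 is 20.5%.
Additional duty on C-148 from Narova: +57.3%. Applied ad valorem rate: 20.5% + 57.3% = 77.8%.
Duty = $107,075.99 × 77.8% = $83,305.12.
Line 2 (V-156, Ravon, 3,688 liters, $674,719.60):
Base rate for V-156 is 12% + $0.66/liter.
V-156 has an FTA preferential rate, but origin Ravon is not Zorar; base rate stands.
Duty = $674,719.60 × 12% + 3,688 × $0.66 = $83,400.43.
Line 3 (S-170, Ravon, 1,848 units, $459,542.16):
Base rate for S-170 is 5.5%.
The additional-duty order on S-170 targets Narova, not Ravon; it does not apply.
Duty = $459,542.16 × 5.5% = $25,274.82.
Total = $83,305.12 + $83,400.43 + $25,274.82 = $191,980.37.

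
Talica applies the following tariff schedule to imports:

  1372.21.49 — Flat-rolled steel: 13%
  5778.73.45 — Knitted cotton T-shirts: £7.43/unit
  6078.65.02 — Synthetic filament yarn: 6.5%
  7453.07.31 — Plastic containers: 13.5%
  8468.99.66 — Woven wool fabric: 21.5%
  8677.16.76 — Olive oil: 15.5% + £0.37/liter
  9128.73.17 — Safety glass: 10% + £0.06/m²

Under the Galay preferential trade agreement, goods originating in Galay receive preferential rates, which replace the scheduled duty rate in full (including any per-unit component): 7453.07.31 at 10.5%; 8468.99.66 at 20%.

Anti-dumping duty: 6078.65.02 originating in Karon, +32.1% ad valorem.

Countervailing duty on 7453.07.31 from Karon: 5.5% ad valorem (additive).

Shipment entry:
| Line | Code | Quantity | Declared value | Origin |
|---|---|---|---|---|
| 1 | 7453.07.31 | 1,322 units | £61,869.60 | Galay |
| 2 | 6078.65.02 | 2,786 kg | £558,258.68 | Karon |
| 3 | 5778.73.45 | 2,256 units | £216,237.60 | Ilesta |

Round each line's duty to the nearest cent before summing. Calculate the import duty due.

Line 1 (7453.07.31, Galay, 1,322 units, £61,869.60):
Base rate for 7453.07.31 is 13.5%.
Origin Galay qualifies under the Talica–Galay agreement and 7453.07.31 is covered: preferential rate 10.5% applies instead.
The additional-duty order on 7453.07.31 targets Karon, not Galay; it does not apply.
Duty = £61,869.60 × 10.5% = £6,496.31.
Line 2 (6078.65.02, Karon, 2,786 kg, £558,258.68):
Base rate for 6078.65.02 is 6.5%.
Additional duty on 6078.65.02 from Karon: +32.1%. Applied ad valorem rate: 6.5% + 32.1% = 38.6%.
Duty = £558,258.68 × 38.6% = £215,487.85.
Line 3 (5778.73.45, Ilesta, 2,256 units, £216,237.60):
Base rate for 5778.73.45 is £7.43/unit.
Duty = 2,256 × £7.43 = £16,762.08.
Total = £6,496.31 + £215,487.85 + £16,762.08 = £238,746.24.

£238,746.24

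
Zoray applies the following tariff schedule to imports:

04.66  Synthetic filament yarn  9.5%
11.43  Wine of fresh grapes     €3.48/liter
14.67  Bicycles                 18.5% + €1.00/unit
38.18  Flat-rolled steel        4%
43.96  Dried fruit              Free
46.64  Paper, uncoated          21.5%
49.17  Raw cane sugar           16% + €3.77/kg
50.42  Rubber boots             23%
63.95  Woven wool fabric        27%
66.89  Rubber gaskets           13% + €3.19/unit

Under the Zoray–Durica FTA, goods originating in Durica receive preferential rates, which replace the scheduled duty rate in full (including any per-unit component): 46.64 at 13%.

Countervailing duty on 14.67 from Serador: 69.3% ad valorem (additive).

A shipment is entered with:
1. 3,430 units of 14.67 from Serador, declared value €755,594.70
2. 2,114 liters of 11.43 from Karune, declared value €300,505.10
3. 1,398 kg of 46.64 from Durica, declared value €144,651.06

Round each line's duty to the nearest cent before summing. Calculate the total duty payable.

Line 1 (14.67, Serador, 3,430 units, €755,594.70):
Base rate for 14.67 is 18.5% + €1.00/unit.
Additional duty on 14.67 from Serador: +69.3%. Applied ad valorem rate: 18.5% + 69.3% = 87.8%.
Duty = €755,594.70 × 87.8% + 3,430 × €1.00 = €666,842.15.
Line 2 (11.43, Karune, 2,114 liters, €300,505.10):
Base rate for 11.43 is €3.48/liter.
Duty = 2,114 × €3.48 = €7,356.72.
Line 3 (46.64, Durica, 1,398 kg, €144,651.06):
Base rate for 46.64 is 21.5%.
Origin Durica qualifies under the Zoray–Durica agreement and 46.64 is covered: preferential rate 13% applies instead.
Duty = €144,651.06 × 13% = €18,804.64.
Total = €666,842.15 + €7,356.72 + €18,804.64 = €693,003.51.

€693,003.51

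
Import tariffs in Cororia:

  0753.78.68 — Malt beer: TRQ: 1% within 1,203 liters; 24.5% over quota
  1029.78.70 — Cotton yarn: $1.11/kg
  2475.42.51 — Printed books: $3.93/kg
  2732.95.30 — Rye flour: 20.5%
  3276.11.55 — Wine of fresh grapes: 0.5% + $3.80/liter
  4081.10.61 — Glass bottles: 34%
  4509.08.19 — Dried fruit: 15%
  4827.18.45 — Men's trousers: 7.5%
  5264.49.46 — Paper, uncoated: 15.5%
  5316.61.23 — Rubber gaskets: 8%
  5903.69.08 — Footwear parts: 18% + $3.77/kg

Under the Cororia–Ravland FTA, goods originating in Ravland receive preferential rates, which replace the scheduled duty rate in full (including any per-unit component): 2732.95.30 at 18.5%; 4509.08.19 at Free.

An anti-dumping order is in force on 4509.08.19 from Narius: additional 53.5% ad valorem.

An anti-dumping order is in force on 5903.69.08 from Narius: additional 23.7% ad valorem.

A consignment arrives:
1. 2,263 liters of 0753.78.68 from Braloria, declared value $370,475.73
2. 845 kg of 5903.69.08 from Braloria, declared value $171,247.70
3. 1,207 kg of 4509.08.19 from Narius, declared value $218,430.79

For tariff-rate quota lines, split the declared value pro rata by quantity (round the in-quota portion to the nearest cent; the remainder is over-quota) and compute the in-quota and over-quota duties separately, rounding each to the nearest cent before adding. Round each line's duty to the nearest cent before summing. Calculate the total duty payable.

$228,120.25

Line 1 (0753.78.68, Braloria, 2,263 liters, $370,475.73):
Code 0753.78.68 is under a tariff-rate quota (threshold 1,203 liters). In-quota: 1,203 liters at 1%; over-quota: 1,060 liters at 24.5%.
Pro-rata value split: in-quota = $370,475.73 × 1,203/2,263 = $196,943.13; over-quota = $370,475.73 − $196,943.13 = $173,532.60.
In-quota duty = $196,943.13 × 1% = $1,969.43. Over-quota duty = $173,532.60 × 24.5% = $42,515.49.
Line duty = $1,969.43 + $42,515.49 = $44,484.92.
Line 2 (5903.69.08, Braloria, 845 kg, $171,247.70):
Base rate for 5903.69.08 is 18% + $3.77/kg.
The additional-duty order on 5903.69.08 targets Narius, not Braloria; it does not apply.
Duty = $171,247.70 × 18% + 845 × $3.77 = $34,010.24.
Line 3 (4509.08.19, Narius, 1,207 kg, $218,430.79):
Base rate for 4509.08.19 is 15%.
4509.08.19 has an FTA preferential rate, but origin Narius is not Ravland; base rate stands.
Additional duty on 4509.08.19 from Narius: +53.5%. Applied ad valorem rate: 15% + 53.5% = 68.5%.
Duty = $218,430.79 × 68.5% = $149,625.09.
Total = $44,484.92 + $34,010.24 + $149,625.09 = $228,120.25.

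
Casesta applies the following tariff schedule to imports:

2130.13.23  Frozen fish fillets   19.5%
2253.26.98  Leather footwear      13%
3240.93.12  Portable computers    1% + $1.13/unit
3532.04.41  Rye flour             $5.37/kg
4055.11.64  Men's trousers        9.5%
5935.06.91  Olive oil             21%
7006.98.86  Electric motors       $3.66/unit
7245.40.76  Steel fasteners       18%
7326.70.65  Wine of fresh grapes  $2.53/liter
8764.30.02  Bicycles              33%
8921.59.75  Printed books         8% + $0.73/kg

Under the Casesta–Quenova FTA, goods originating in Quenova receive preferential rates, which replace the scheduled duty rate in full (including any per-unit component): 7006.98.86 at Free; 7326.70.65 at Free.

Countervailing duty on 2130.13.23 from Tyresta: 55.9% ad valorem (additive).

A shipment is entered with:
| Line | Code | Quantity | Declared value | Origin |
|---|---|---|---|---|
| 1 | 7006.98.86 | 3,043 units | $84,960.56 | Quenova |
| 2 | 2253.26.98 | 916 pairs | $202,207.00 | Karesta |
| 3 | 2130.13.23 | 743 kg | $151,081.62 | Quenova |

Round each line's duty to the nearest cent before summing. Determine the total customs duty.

Line 1 (7006.98.86, Quenova, 3,043 units, $84,960.56):
Base rate for 7006.98.86 is $3.66/unit.
Origin Quenova qualifies under the Casesta–Quenova agreement and 7006.98.86 is covered: preferential rate Free applies instead.
Duty = $84,960.56 × 0% = $0.00.
Line 2 (2253.26.98, Karesta, 916 pairs, $202,207.00):
Base rate for 2253.26.98 is 13%.
Duty = $202,207.00 × 13% = $26,286.91.
Line 3 (2130.13.23, Quenova, 743 kg, $151,081.62):
Base rate for 2130.13.23 is 19.5%.
Origin Quenova is the FTA partner but 2130.13.23 is not on the preference list; base rate stands.
The additional-duty order on 2130.13.23 targets Tyresta, not Quenova; it does not apply.
Duty = $151,081.62 × 19.5% = $29,460.92.
Total = $0.00 + $26,286.91 + $29,460.92 = $55,747.83.

$55,747.83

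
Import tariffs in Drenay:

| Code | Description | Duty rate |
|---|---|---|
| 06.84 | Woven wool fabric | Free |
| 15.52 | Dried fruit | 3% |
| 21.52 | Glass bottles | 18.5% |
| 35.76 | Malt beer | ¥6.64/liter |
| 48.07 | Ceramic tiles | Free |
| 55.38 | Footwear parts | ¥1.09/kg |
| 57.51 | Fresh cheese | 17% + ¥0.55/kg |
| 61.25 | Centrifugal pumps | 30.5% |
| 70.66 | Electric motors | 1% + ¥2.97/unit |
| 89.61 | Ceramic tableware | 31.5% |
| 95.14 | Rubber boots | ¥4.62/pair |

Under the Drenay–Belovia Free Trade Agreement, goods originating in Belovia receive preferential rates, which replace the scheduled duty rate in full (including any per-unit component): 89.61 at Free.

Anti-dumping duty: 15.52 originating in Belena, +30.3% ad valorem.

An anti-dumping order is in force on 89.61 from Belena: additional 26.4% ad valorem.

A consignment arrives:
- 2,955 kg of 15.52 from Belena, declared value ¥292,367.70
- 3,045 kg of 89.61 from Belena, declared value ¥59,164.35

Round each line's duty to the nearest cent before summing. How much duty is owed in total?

Line 1 (15.52, Belena, 2,955 kg, ¥292,367.70):
Base rate for 15.52 is 3%.
Additional duty on 15.52 from Belena: +30.3%. Applied ad valorem rate: 3% + 30.3% = 33.3%.
Duty = ¥292,367.70 × 33.3% = ¥97,358.44.
Line 2 (89.61, Belena, 3,045 kg, ¥59,164.35):
Base rate for 89.61 is 31.5%.
89.61 has an FTA preferential rate, but origin Belena is not Belovia; base rate stands.
Additional duty on 89.61 from Belena: +26.4%. Applied ad valorem rate: 31.5% + 26.4% = 57.9%.
Duty = ¥59,164.35 × 57.9% = ¥34,256.16.
Total = ¥97,358.44 + ¥34,256.16 = ¥131,614.60.

¥131,614.60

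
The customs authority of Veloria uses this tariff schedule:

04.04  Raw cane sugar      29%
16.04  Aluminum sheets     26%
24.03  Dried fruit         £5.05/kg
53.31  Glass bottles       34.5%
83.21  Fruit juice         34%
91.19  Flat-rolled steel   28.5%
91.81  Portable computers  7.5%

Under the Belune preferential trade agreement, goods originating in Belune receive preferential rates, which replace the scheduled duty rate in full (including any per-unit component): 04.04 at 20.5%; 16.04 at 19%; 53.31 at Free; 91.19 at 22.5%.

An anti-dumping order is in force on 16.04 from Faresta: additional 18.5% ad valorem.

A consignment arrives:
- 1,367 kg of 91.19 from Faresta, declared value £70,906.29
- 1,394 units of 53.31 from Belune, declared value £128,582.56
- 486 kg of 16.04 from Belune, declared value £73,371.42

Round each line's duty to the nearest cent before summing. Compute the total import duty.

£34,148.86

Line 1 (91.19, Faresta, 1,367 kg, £70,906.29):
Base rate for 91.19 is 28.5%.
91.19 has an FTA preferential rate, but origin Faresta is not Belune; base rate stands.
Duty = £70,906.29 × 28.5% = £20,208.29.
Line 2 (53.31, Belune, 1,394 units, £128,582.56):
Base rate for 53.31 is 34.5%.
Origin Belune qualifies under the Veloria–Belune agreement and 53.31 is covered: preferential rate Free applies instead.
Duty = £128,582.56 × 0% = £0.00.
Line 3 (16.04, Belune, 486 kg, £73,371.42):
Base rate for 16.04 is 26%.
Origin Belune qualifies under the Veloria–Belune agreement and 16.04 is covered: preferential rate 19% applies instead.
The additional-duty order on 16.04 targets Faresta, not Belune; it does not apply.
Duty = £73,371.42 × 19% = £13,940.57.
Total = £20,208.29 + £0.00 + £13,940.57 = £34,148.86.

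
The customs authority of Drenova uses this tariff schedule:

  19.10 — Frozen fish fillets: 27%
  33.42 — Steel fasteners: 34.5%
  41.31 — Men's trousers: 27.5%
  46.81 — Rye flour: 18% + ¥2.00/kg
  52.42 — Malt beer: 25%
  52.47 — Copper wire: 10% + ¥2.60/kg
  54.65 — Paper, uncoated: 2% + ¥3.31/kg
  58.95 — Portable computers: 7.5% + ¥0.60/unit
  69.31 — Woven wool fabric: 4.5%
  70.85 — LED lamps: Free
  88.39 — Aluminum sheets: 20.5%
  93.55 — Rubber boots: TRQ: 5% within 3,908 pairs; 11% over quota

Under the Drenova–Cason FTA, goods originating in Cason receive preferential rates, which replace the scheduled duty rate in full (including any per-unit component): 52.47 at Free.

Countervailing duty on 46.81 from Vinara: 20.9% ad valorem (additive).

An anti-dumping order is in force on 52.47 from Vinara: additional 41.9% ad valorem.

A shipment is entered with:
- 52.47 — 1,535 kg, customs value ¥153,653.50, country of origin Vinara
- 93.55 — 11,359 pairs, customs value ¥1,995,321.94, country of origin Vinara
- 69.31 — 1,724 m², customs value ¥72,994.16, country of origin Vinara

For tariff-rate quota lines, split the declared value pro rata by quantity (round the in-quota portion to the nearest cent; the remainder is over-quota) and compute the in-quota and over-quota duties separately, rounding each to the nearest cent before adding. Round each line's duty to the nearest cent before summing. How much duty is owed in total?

¥265,318.56

Line 1 (52.47, Vinara, 1,535 kg, ¥153,653.50):
Base rate for 52.47 is 10% + ¥2.60/kg.
52.47 has an FTA preferential rate, but origin Vinara is not Cason; base rate stands.
Additional duty on 52.47 from Vinara: +41.9%. Applied ad valorem rate: 10% + 41.9% = 51.9%.
Duty = ¥153,653.50 × 51.9% + 1,535 × ¥2.60 = ¥83,737.17.
Line 2 (93.55, Vinara, 11,359 pairs, ¥1,995,321.94):
Code 93.55 is under a tariff-rate quota (threshold 3,908 pairs). In-quota: 3,908 pairs at 5%; over-quota: 7,451 pairs at 11%.
Pro-rata value split: in-quota = ¥1,995,321.94 × 3,908/11,359 = ¥686,479.28; over-quota = ¥1,995,321.94 − ¥686,479.28 = ¥1,308,842.66.
In-quota duty = ¥686,479.28 × 5% = ¥34,323.96. Over-quota duty = ¥1,308,842.66 × 11% = ¥143,972.69.
Line duty = ¥34,323.96 + ¥143,972.69 = ¥178,296.65.
Line 3 (69.31, Vinara, 1,724 m², ¥72,994.16):
Base rate for 69.31 is 4.5%.
Duty = ¥72,994.16 × 4.5% = ¥3,284.74.
Total = ¥83,737.17 + ¥178,296.65 + ¥3,284.74 = ¥265,318.56.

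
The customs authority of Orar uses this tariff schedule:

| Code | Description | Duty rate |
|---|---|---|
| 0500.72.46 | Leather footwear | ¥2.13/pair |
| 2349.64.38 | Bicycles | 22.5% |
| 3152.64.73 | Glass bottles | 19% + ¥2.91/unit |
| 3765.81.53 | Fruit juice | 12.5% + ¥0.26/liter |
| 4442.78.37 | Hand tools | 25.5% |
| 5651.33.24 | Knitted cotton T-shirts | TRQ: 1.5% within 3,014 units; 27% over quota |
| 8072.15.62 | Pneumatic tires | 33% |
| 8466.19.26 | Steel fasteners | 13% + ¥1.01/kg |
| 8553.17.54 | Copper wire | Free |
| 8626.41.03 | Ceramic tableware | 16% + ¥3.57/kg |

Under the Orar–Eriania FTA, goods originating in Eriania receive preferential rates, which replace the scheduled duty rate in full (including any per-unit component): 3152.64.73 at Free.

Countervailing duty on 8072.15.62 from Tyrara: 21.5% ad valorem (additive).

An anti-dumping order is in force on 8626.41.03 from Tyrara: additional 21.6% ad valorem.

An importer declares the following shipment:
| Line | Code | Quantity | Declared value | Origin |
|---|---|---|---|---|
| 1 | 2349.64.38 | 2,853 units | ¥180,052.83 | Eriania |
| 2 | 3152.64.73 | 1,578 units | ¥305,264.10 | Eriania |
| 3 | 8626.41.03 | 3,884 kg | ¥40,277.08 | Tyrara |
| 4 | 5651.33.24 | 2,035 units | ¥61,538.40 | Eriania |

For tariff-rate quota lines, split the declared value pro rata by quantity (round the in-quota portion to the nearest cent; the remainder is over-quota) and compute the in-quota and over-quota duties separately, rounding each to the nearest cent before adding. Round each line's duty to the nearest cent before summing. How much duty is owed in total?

¥70,445.03

Line 1 (2349.64.38, Eriania, 2,853 units, ¥180,052.83):
Base rate for 2349.64.38 is 22.5%.
Origin Eriania is the FTA partner but 2349.64.38 is not on the preference list; base rate stands.
Duty = ¥180,052.83 × 22.5% = ¥40,511.89.
Line 2 (3152.64.73, Eriania, 1,578 units, ¥305,264.10):
Base rate for 3152.64.73 is 19% + ¥2.91/unit.
Origin Eriania qualifies under the Orar–Eriania agreement and 3152.64.73 is covered: preferential rate Free applies instead.
Duty = ¥305,264.10 × 0% = ¥0.00.
Line 3 (8626.41.03, Tyrara, 3,884 kg, ¥40,277.08):
Base rate for 8626.41.03 is 16% + ¥3.57/kg.
Additional duty on 8626.41.03 from Tyrara: +21.6%. Applied ad valorem rate: 16% + 21.6% = 37.6%.
Duty = ¥40,277.08 × 37.6% + 3,884 × ¥3.57 = ¥29,010.06.
Line 4 (5651.33.24, Eriania, 2,035 units, ¥61,538.40):
Code 5651.33.24 is under a tariff-rate quota (threshold 3,014 units). Quantity 2,035 units is within the quota, so the in-quota rate 1.5% applies to the full value.
Duty = ¥61,538.40 × 1.5% = ¥923.08.
Total = ¥40,511.89 + ¥0.00 + ¥29,010.06 + ¥923.08 = ¥70,445.03.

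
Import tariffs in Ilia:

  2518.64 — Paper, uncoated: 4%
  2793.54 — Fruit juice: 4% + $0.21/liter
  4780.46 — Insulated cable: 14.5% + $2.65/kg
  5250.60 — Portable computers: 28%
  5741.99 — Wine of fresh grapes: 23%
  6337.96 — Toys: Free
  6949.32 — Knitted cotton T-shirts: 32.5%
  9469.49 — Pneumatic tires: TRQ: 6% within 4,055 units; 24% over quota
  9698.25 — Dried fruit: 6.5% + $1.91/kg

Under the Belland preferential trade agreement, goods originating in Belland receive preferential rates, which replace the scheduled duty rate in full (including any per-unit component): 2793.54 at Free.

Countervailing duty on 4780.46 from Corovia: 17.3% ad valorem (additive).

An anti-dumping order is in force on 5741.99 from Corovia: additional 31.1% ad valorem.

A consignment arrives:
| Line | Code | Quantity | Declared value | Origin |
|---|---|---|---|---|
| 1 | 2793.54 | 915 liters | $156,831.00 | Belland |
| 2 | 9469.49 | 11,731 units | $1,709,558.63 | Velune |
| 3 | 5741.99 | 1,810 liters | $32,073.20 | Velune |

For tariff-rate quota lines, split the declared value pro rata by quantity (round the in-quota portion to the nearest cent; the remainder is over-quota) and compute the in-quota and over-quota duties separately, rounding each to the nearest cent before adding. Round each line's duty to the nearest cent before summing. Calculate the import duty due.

$311,302.59

Line 1 (2793.54, Belland, 915 liters, $156,831.00):
Base rate for 2793.54 is 4% + $0.21/liter.
Origin Belland qualifies under the Ilia–Belland agreement and 2793.54 is covered: preferential rate Free applies instead.
Duty = $156,831.00 × 0% = $0.00.
Line 2 (9469.49, Velune, 11,731 units, $1,709,558.63):
Code 9469.49 is under a tariff-rate quota (threshold 4,055 units). In-quota: 4,055 units at 6%; over-quota: 7,676 units at 24%.
Pro-rata value split: in-quota = $1,709,558.63 × 4,055/11,731 = $590,935.15; over-quota = $1,709,558.63 − $590,935.15 = $1,118,623.48.
In-quota duty = $590,935.15 × 6% = $35,456.11. Over-quota duty = $1,118,623.48 × 24% = $268,469.64.
Line duty = $35,456.11 + $268,469.64 = $303,925.75.
Line 3 (5741.99, Velune, 1,810 liters, $32,073.20):
Base rate for 5741.99 is 23%.
The additional-duty order on 5741.99 targets Corovia, not Velune; it does not apply.
Duty = $32,073.20 × 23% = $7,376.84.
Total = $0.00 + $303,925.75 + $7,376.84 = $311,302.59.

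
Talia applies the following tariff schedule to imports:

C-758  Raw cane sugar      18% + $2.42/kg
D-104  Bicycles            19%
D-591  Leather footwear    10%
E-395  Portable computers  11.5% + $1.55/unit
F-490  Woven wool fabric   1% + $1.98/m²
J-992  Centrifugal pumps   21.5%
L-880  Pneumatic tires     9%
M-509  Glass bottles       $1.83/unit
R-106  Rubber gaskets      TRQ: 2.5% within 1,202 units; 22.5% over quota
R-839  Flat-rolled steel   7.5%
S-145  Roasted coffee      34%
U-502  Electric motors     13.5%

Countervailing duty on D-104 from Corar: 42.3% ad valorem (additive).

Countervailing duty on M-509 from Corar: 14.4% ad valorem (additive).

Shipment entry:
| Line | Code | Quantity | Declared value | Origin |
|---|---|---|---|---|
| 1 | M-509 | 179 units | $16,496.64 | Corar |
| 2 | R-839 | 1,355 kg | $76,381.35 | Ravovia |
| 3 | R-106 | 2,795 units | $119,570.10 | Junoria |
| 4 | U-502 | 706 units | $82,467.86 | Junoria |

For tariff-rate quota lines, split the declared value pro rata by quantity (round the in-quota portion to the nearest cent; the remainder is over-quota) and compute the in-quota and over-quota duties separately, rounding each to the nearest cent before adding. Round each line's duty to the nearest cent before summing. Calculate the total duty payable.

$36,183.81

Line 1 (M-509, Corar, 179 units, $16,496.64):
Base rate for M-509 is $1.83/unit.
Additional duty on M-509 from Corar: +14.4% ad valorem. Applied ad valorem rate = 14.4%.
Duty = $16,496.64 × 14.4% + 179 × $1.83 = $2,703.09.
Line 2 (R-839, Ravovia, 1,355 kg, $76,381.35):
Base rate for R-839 is 7.5%.
Duty = $76,381.35 × 7.5% = $5,728.60.
Line 3 (R-106, Junoria, 2,795 units, $119,570.10):
Code R-106 is under a tariff-rate quota (threshold 1,202 units). In-quota: 1,202 units at 2.5%; over-quota: 1,593 units at 22.5%.
Pro-rata value split: in-quota = $119,570.10 × 1,202/2,795 = $51,421.56; over-quota = $119,570.10 − $51,421.56 = $68,148.54.
In-quota duty = $51,421.56 × 2.5% = $1,285.54. Over-quota duty = $68,148.54 × 22.5% = $15,333.42.
Line duty = $1,285.54 + $15,333.42 = $16,618.96.
Line 4 (U-502, Junoria, 706 units, $82,467.86):
Base rate for U-502 is 13.5%.
Duty = $82,467.86 × 13.5% = $11,133.16.
Total = $2,703.09 + $5,728.60 + $16,618.96 + $11,133.16 = $36,183.81.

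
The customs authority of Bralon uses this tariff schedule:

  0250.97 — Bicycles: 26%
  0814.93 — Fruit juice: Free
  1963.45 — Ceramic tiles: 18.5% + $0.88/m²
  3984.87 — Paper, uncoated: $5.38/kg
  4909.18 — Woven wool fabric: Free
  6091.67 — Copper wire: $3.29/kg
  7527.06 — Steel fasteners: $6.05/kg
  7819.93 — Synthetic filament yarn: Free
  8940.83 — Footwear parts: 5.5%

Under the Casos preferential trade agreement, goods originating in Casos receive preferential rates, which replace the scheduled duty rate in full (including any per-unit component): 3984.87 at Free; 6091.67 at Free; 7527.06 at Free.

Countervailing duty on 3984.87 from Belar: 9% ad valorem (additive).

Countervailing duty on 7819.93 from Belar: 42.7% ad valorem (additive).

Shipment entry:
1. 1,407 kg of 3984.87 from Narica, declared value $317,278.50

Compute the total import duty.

$7,569.66

Line 1 (3984.87, Narica, 1,407 kg, $317,278.50):
Base rate for 3984.87 is $5.38/kg.
3984.87 has an FTA preferential rate, but origin Narica is not Casos; base rate stands.
The additional-duty order on 3984.87 targets Belar, not Narica; it does not apply.
Duty = 1,407 × $5.38 = $7,569.66.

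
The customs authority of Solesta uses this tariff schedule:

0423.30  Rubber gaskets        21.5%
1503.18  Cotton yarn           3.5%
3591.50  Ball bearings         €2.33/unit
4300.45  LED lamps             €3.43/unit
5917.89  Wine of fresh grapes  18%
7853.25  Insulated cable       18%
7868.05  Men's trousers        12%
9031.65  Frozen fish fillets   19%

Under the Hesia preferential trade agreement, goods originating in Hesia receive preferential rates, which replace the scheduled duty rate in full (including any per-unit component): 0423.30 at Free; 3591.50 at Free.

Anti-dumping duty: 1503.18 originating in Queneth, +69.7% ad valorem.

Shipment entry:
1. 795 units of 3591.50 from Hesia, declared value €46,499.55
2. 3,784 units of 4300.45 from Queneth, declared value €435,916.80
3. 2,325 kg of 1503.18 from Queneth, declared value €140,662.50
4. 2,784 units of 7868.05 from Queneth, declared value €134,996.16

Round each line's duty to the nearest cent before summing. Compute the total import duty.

€132,143.61

Line 1 (3591.50, Hesia, 795 units, €46,499.55):
Base rate for 3591.50 is €2.33/unit.
Origin Hesia qualifies under the Solesta–Hesia agreement and 3591.50 is covered: preferential rate Free applies instead.
Duty = €46,499.55 × 0% = €0.00.
Line 2 (4300.45, Queneth, 3,784 units, €435,916.80):
Base rate for 4300.45 is €3.43/unit.
Duty = 3,784 × €3.43 = €12,979.12.
Line 3 (1503.18, Queneth, 2,325 kg, €140,662.50):
Base rate for 1503.18 is 3.5%.
Additional duty on 1503.18 from Queneth: +69.7%. Applied ad valorem rate: 3.5% + 69.7% = 73.2%.
Duty = €140,662.50 × 73.2% = €102,964.95.
Line 4 (7868.05, Queneth, 2,784 units, €134,996.16):
Base rate for 7868.05 is 12%.
Duty = €134,996.16 × 12% = €16,199.54.
Total = €0.00 + €12,979.12 + €102,964.95 + €16,199.54 = €132,143.61.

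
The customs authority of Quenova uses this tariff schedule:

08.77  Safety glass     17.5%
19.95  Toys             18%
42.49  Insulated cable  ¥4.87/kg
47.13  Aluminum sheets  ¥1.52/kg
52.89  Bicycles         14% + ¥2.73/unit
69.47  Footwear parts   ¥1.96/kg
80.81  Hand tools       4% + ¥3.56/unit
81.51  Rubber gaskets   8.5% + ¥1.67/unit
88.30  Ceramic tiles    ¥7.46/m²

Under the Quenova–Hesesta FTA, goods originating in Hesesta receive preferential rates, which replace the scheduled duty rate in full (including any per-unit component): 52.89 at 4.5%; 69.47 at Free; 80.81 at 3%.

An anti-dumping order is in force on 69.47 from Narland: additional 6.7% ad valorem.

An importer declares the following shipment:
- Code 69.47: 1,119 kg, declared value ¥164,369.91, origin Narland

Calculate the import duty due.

Line 1 (69.47, Narland, 1,119 kg, ¥164,369.91):
Base rate for 69.47 is ¥1.96/kg.
69.47 has an FTA preferential rate, but origin Narland is not Hesesta; base rate stands.
Additional duty on 69.47 from Narland: +6.7% ad valorem. Applied ad valorem rate = 6.7%.
Duty = ¥164,369.91 × 6.7% + 1,119 × ¥1.96 = ¥13,206.02.

¥13,206.02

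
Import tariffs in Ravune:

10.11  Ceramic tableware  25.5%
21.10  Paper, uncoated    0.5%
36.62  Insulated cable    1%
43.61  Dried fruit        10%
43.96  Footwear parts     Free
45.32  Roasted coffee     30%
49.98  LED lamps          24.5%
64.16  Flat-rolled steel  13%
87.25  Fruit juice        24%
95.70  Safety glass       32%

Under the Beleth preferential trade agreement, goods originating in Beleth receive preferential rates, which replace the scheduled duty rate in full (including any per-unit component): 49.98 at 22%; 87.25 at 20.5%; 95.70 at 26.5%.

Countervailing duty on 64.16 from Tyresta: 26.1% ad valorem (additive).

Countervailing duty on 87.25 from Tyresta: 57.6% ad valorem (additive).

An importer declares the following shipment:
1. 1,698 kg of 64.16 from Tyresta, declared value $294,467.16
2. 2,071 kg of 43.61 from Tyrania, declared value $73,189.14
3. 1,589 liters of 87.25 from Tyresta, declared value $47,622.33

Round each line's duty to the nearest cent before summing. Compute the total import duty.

Line 1 (64.16, Tyresta, 1,698 kg, $294,467.16):
Base rate for 64.16 is 13%.
Additional duty on 64.16 from Tyresta: +26.1%. Applied ad valorem rate: 13% + 26.1% = 39.1%.
Duty = $294,467.16 × 39.1% = $115,136.66.
Line 2 (43.61, Tyrania, 2,071 kg, $73,189.14):
Base rate for 43.61 is 10%.
Duty = $73,189.14 × 10% = $7,318.91.
Line 3 (87.25, Tyresta, 1,589 liters, $47,622.33):
Base rate for 87.25 is 24%.
87.25 has an FTA preferential rate, but origin Tyresta is not Beleth; base rate stands.
Additional duty on 87.25 from Tyresta: +57.6%. Applied ad valorem rate: 24% + 57.6% = 81.6%.
Duty = $47,622.33 × 81.6% = $38,859.82.
Total = $115,136.66 + $7,318.91 + $38,859.82 = $161,315.39.

$161,315.39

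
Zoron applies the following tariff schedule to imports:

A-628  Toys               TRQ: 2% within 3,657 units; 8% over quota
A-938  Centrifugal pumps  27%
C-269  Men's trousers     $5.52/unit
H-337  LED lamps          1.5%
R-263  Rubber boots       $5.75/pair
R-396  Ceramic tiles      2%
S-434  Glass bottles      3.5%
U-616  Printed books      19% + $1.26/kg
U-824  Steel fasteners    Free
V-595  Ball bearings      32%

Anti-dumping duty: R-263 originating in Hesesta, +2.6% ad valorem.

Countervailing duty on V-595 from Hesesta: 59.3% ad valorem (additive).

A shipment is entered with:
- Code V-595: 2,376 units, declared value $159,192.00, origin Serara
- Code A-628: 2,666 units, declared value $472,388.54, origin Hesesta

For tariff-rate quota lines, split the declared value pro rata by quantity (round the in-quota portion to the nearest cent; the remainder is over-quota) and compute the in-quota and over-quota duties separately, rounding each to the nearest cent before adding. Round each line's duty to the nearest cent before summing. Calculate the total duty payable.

$60,389.21

Line 1 (V-595, Serara, 2,376 units, $159,192.00):
Base rate for V-595 is 32%.
The additional-duty order on V-595 targets Hesesta, not Serara; it does not apply.
Duty = $159,192.00 × 32% = $50,941.44.
Line 2 (A-628, Hesesta, 2,666 units, $472,388.54):
Code A-628 is under a tariff-rate quota (threshold 3,657 units). Quantity 2,666 units is within the quota, so the in-quota rate 2% applies to the full value.
Duty = $472,388.54 × 2% = $9,447.77.
Total = $50,941.44 + $9,447.77 = $60,389.21.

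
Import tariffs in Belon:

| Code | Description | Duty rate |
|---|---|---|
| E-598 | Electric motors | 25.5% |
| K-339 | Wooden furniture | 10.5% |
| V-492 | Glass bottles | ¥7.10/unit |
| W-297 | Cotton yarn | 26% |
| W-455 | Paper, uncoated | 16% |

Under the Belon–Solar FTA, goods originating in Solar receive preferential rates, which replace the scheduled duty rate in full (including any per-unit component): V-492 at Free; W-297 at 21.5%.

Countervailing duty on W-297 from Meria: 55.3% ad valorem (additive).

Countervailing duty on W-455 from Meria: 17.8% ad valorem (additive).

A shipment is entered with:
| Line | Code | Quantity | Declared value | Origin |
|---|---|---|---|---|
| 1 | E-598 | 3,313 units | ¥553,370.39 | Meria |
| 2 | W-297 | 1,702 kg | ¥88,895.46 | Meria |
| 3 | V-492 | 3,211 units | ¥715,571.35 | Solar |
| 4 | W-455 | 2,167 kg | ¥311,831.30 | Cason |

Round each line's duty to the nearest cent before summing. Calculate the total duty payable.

Line 1 (E-598, Meria, 3,313 units, ¥553,370.39):
Base rate for E-598 is 25.5%.
Duty = ¥553,370.39 × 25.5% = ¥141,109.45.
Line 2 (W-297, Meria, 1,702 kg, ¥88,895.46):
Base rate for W-297 is 26%.
W-297 has an FTA preferential rate, but origin Meria is not Solar; base rate stands.
Additional duty on W-297 from Meria: +55.3%. Applied ad valorem rate: 26% + 55.3% = 81.3%.
Duty = ¥88,895.46 × 81.3% = ¥72,272.01.
Line 3 (V-492, Solar, 3,211 units, ¥715,571.35):
Base rate for V-492 is ¥7.10/unit.
Origin Solar qualifies under the Belon–Solar agreement and V-492 is covered: preferential rate Free applies instead.
Duty = ¥715,571.35 × 0% = ¥0.00.
Line 4 (W-455, Cason, 2,167 kg, ¥311,831.30):
Base rate for W-455 is 16%.
The additional-duty order on W-455 targets Meria, not Cason; it does not apply.
Duty = ¥311,831.30 × 16% = ¥49,893.01.
Total = ¥141,109.45 + ¥72,272.01 + ¥0.00 + ¥49,893.01 = ¥263,274.47.

¥263,274.47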